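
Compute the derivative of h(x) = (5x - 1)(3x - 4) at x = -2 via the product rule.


Let u(x) = 5x - 1 and v(x) = 3x - 4
u'(x) = 5
v'(x) = 3
Product rule: h'(x) = u'(x)*v(x) + u(x)*v'(x)
= 5 * (3x - 4) + (5x - 1) * 3
At x = -2:
u(-2) = 5 * (-2) - 1 = -11
v(-2) = 3 * (-2) - 4 = -10
h'(-2) = 5 * (-10) + (-11) * 3
= -50 - 33
= -83

-83


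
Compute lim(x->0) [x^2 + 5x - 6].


Since polynomials are continuous, we use direct substitution.
lim(x->0) of x^2 + 5x - 6
= 1 * 0^2 + 5 * 0 - 6
= 0 + 0 - 6
= -6

-6


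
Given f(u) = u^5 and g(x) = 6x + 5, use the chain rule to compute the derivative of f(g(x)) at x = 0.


Using the chain rule: (f(g(x)))' = f'(g(x)) * g'(x)
First, find g(0):
g(0) = 6 * 0 + 5 = 5
Next, f'(u) = 5u^4
And g'(x) = 6
So f'(g(0)) * g'(0)
= 5 * 5^4 * 6
= 5 * 625 * 6
= 18750

18750


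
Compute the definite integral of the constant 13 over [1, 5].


The integral of a constant k over [a, b] equals k * (b - a).
integral from 1 to 5 of 13 dx
= 13 * (5 - 1)
= 13 * 4
= 52

52


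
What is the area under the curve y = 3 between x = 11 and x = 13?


The area under a constant function y = 3 is a rectangle.
Width = 13 - 11 = 2
Height = 3
Area = width * height
= 2 * 3
= 6

6


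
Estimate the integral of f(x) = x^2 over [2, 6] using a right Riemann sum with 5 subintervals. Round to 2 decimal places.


Right Riemann sum uses right endpoints of each subinterval.
Interval: [2, 6], n = 5
dx = (6 - 2) / 5 = 4/5
Right endpoints: [14/5, 18/5, 22/5, 26/5, 6]
f values: [196/25, 324/25, 484/25, 676/25, 36]
Sum = dx * (sum of f values)
= 4/5 * 516/5
= 2064/25 = 82.56

82.56


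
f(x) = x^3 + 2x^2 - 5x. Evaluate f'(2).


Differentiate f(x) = x^3 + 2x^2 - 5x term by term:
f'(x) = 3x^2 + 4x - 5
Substitute x = 2:
f'(2) = 3 * 2^2 + 4 * 2 - 5
= 12 + 8 - 5
= 15

15


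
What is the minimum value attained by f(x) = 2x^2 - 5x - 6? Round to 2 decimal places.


For a quadratic f(x) = ax^2 + bx + c with a > 0, the minimum is at the vertex.
Vertex x-coordinate: x = -b/(2a)
x = -(-5) / (2 * 2)
x = 5/4
Substitute back to find the minimum value:
f(5/4) = 2 * (5/4)^2 - 5 * (5/4) - 6
= 25/8 - 25/4 - 6
= -73/8 ≈ -9.13

-9.13


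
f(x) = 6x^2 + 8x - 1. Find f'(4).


Differentiate term by term using power and sum rules:
f(x) = 6x^2 + 8x - 1
f'(x) = 12x + 8
Substitute x = 4:
f'(4) = 12 * 4 + 8
= 48 + 8
= 56

56


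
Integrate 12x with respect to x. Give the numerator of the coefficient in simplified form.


Apply the power rule for integration:
integral of ax^n dx = a/(n+1) * x^(n+1) + C
integral of 12x dx
= 12/2 * x^2 + C
= 6 * x^2 + C
The coefficient in lowest terms is 6 = 6/1, so its numerator is 6

6


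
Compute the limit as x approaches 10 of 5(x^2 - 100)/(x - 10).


Direct substitution gives 0/0, so we factor the numerator.
Factor: 5(x^2 - 100) = 5 * (x - 10)(x + 10)
Cancel the common factor (x - 10):
5(x^2 - 100)/(x - 10) = 5 * (x + 10)
Now substitute x = 10:
= 5 * (10 + 10) = 100

100


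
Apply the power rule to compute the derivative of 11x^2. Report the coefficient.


We apply the power rule: d/dx [ax^n] = a*n * x^(n-1)
d/dx [11x^2]
= 11 * 2 * x^(2-1)
= 22x
The coefficient is 22

22


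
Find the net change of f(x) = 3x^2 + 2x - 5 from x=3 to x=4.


Net change = f(b) - f(a)
f(x) = 3x^2 + 2x - 5
Compute f(4):
f(4) = 3 * 4^2 + 2 * 4 - 5
= 48 + 8 - 5
= 51
Compute f(3):
f(3) = 3 * 3^2 + 2 * 3 - 5
= 27 + 6 - 5
= 28
Net change = 51 - 28 = 23

23


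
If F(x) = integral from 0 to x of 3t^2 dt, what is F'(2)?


By the Fundamental Theorem of Calculus (Part 1):
If F(x) = integral from 0 to x of f(t) dt, then F'(x) = f(x)
Here f(t) = 3t^2
So F'(x) = 3x^2
Evaluate at x = 2:
F'(2) = 3 * 2^2
= 3 * 4
= 12

12


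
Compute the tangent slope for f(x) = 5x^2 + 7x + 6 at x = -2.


The slope of the tangent line equals f'(x) at the point.
f(x) = 5x^2 + 7x + 6
f'(x) = 10x + 7
At x = -2:
f'(-2) = 10 * (-2) + 7
= -20 + 7
= -13

-13


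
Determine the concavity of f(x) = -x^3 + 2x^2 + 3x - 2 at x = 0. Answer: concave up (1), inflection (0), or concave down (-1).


Concavity is determined by the sign of f''(x).
f(x) = -x^3 + 2x^2 + 3x - 2
f'(x) = -3x^2 + 4x + 3
f''(x) = -6x + 4
f''(0) = -6 * 0 + 4
= 0 + 4
= 4
Since f''(0) > 0, the function is concave up (1)

1


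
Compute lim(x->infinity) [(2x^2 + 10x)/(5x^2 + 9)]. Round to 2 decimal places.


For limits at infinity with equal-degree polynomials,
we compare leading coefficients.
Numerator leading term: 2x^2
Denominator leading term: 5x^2
Divide both by x^2:
lim = (2 + 10/x) / (5 + 9/x^2)
As x -> infinity, the 1/x and 1/x^2 terms vanish:
= 2/5 = 0.40

0.40


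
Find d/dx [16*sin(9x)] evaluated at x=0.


Apply the chain rule to differentiate 16*sin(9x):
d/dx [16*sin(9x)]
= 16 * cos(9x) * d/dx(9x)
= 16 * 9 * cos(9x)
= 144 * cos(9x)
Evaluate at x = 0:
= 144 * cos(0)
= 144 * 1
= 144

144


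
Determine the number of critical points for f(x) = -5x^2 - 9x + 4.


Find where f'(x) = 0:
f'(x) = -10x - 9
Set f'(x) = 0:
-10x - 9 = 0
x = 9 / (-10) = -9/10
This is a linear equation in x, so there is exactly one solution.
Number of critical points: 1

1


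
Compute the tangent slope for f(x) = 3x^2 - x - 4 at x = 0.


The slope of the tangent line equals f'(x) at the point.
f(x) = 3x^2 - x - 4
f'(x) = 6x - 1
At x = 0:
f'(0) = 6 * 0 - 1
= 0 - 1
= -1

-1


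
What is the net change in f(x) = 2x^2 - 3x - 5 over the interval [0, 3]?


Net change = f(b) - f(a)
f(x) = 2x^2 - 3x - 5
Compute f(3):
f(3) = 2 * 3^2 - 3 * 3 - 5
= 18 - 9 - 5
= 4
Compute f(0):
f(0) = 2 * 0^2 - 3 * 0 - 5
= 0 + 0 - 5
= -5
Net change = 4 - (-5) = 9

9


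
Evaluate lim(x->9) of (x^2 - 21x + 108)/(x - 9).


Direct substitution gives 0/0, so we factor the numerator.
Factor: (x^2 - 21x + 108) = (x - 9)(x - 12)
Cancel the common factor (x - 9):
(x^2 - 21x + 108)/(x - 9) = (x - 12)
Now substitute x = 9:
= (9) - (12) = -3

-3


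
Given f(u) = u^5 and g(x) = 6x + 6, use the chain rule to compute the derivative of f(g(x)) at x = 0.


Using the chain rule: (f(g(x)))' = f'(g(x)) * g'(x)
First, find g(0):
g(0) = 6 * 0 + 6 = 6
Next, f'(u) = 5u^4
And g'(x) = 6
So f'(g(0)) * g'(0)
= 5 * 6^4 * 6
= 5 * 1296 * 6
= 38880

38880


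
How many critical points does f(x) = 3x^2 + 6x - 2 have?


Find where f'(x) = 0:
f'(x) = 6x + 6
Set f'(x) = 0:
6x + 6 = 0
x = -6 / 6 = -1
This is a linear equation in x, so there is exactly one solution.
Number of critical points: 1

1


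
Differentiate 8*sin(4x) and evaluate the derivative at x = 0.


Apply the chain rule to differentiate 8*sin(4x):
d/dx [8*sin(4x)]
= 8 * cos(4x) * d/dx(4x)
= 8 * 4 * cos(4x)
= 32 * cos(4x)
Evaluate at x = 0:
= 32 * cos(0)
= 32 * 1
= 32

32


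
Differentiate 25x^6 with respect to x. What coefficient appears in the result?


We apply the power rule: d/dx [ax^n] = a*n * x^(n-1)
d/dx [25x^6]
= 25 * 6 * x^(6-1)
= 150x^5
The coefficient is 150

150


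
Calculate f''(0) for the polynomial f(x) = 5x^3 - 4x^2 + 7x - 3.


First derivative:
f'(x) = 15x^2 - 8x + 7
Second derivative:
f''(x) = 30x - 8
Substitute x = 0:
f''(0) = 30 * 0 - 8
= 0 - 8
= -8

-8


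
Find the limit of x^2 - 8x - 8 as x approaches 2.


Since polynomials are continuous, we use direct substitution.
lim(x->2) of x^2 - 8x - 8
= 1 * 2^2 - 8 * 2 - 8
= 4 - 16 - 8
= -20

-20


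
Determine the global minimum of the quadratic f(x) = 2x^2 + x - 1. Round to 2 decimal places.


For a quadratic f(x) = ax^2 + bx + c with a > 0, the minimum is at the vertex.
Vertex x-coordinate: x = -b/(2a)
x = -(1) / (2 * 2)
x = -1/4
Substitute back to find the minimum value:
f(-1/4) = 2 * (-1/4)^2 + 1 * (-1/4) - 1
= 1/8 - 1/4 - 1
= -9/8 ≈ -1.13

-1.13


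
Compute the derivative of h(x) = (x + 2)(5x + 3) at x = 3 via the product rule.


Let u(x) = x + 2 and v(x) = 5x + 3
u'(x) = 1
v'(x) = 5
Product rule: h'(x) = u'(x)*v(x) + u(x)*v'(x)
= 1 * (5x + 3) + (x + 2) * 5
At x = 3:
u(3) = 1 * 3 + 2 = 5
v(3) = 5 * 3 + 3 = 18
h'(3) = 1 * 18 + 5 * 5
= 18 + 25
= 43

43


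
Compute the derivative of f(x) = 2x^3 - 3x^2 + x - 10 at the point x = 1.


Differentiate f(x) = 2x^3 - 3x^2 + x - 10 term by term:
f'(x) = 6x^2 - 6x + 1
Substitute x = 1:
f'(1) = 6 * 1^2 - 6 * 1 + 1
= 6 - 6 + 1
= 1

1


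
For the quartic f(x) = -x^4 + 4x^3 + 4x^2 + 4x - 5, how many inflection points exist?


Inflection points occur where f''(x) = 0 and concavity changes.
f(x) = -x^4 + 4x^3 + 4x^2 + 4x - 5
f'(x) = -4x^3 + 12x^2 + 8x + 4
f''(x) = -12x^2 + 24x + 8
This is a quadratic in x. Use the discriminant to count real roots.
Discriminant = (24)^2 - 4 * (-12) * 8
= 576 - (-384)
= 960
Since discriminant > 0, f''(x) = 0 has 2 distinct real solutions.
A quadratic with two distinct real roots changes sign at each root, so concavity changes at both.
Number of inflection points: 2

2


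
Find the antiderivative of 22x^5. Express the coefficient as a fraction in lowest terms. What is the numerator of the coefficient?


Apply the power rule for integration:
integral of ax^n dx = a/(n+1) * x^(n+1) + C
integral of 22x^5 dx
= 22/6 * x^6 + C
= 11/3 * x^6 + C
The coefficient in lowest terms is 11/3, and its numerator is 11

11


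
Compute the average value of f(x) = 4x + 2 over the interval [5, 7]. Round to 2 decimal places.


Average value = 1/(b-a) * integral from a to b of f(x) dx
First compute the integral of 4x + 2:
F(x) = 2x^2 + 2x
F(7) = 2 * 49 + 2 * 7 = 112
F(5) = 2 * 25 + 2 * 5 = 60
Integral = 112 - 60 = 52
Average = 52 / (7 - 5) = 52 / 2
= 26 = 26.00

26.00


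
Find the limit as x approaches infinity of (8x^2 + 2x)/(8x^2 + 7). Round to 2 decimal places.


For limits at infinity with equal-degree polynomials,
we compare leading coefficients.
Numerator leading term: 8x^2
Denominator leading term: 8x^2
Divide both by x^2:
lim = (8 + 2/x) / (8 + 7/x^2)
As x -> infinity, the 1/x and 1/x^2 terms vanish:
= 8/8 = 1 = 1.00

1.00


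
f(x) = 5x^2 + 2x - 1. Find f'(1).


Differentiate term by term using power and sum rules:
f(x) = 5x^2 + 2x - 1
f'(x) = 10x + 2
Substitute x = 1:
f'(1) = 10 * 1 + 2
= 10 + 2
= 12

12


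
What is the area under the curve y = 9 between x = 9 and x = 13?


The area under a constant function y = 9 is a rectangle.
Width = 13 - 9 = 4
Height = 9
Area = width * height
= 4 * 9
= 36

36


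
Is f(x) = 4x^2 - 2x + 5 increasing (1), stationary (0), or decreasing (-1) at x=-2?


Compute f'(x) to determine behavior:
f'(x) = 8x - 2
f'(-2) = 8 * (-2) - 2
= -16 - 2
= -18
Since f'(-2) < 0, the function is decreasing (-1)

-1


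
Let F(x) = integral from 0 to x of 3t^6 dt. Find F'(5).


By the Fundamental Theorem of Calculus (Part 1):
If F(x) = integral from 0 to x of f(t) dt, then F'(x) = f(x)
Here f(t) = 3t^6
So F'(x) = 3x^6
Evaluate at x = 5:
F'(5) = 3 * 5^6
= 3 * 15625
= 46875

46875


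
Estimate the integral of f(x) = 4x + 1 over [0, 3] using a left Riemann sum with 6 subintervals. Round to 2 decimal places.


Left Riemann sum uses left endpoints of each subinterval.
Interval: [0, 3], n = 6
dx = (3 - 0) / 6 = 1/2
Left endpoints: [0, 1/2, 1, 3/2, 2, 5/2]
f values: [1, 3, 5, 7, 9, 11]
Sum = dx * (sum of f values)
= 1/2 * 36
= 18 = 18.00

18.00


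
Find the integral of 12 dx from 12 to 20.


The integral of a constant k over [a, b] equals k * (b - a).
integral from 12 to 20 of 12 dx
= 12 * (20 - 12)
= 12 * 8
= 96

96


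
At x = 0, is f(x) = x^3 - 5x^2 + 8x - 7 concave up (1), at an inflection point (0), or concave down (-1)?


Concavity is determined by the sign of f''(x).
f(x) = x^3 - 5x^2 + 8x - 7
f'(x) = 3x^2 - 10x + 8
f''(x) = 6x - 10
f''(0) = 6 * 0 - 10
= 0 - 10
= -10
Since f''(0) < 0, the function is concave down (-1)

-1


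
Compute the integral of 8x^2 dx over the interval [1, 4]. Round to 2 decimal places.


Find the antiderivative of 8x^2:
F(x) = 8/3 * x^3
Apply the Fundamental Theorem of Calculus:
F(4) - F(1)
= 8/3 * 4^3 - 8/3 * 1^3
= 8/3 * (64 - 1)
= 8/3 * 63
= 168 = 168.00

168.00


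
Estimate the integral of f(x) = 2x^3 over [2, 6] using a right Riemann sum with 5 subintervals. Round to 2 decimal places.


Right Riemann sum uses right endpoints of each subinterval.
Interval: [2, 6], n = 5
dx = (6 - 2) / 5 = 4/5
Right endpoints: [14/5, 18/5, 22/5, 26/5, 6]
f values: [5488/125, 11664/125, 21296/125, 35152/125, 432]
Sum = dx * (sum of f values)
= 4/5 * 5104/5
= 20416/25 = 816.64

816.64


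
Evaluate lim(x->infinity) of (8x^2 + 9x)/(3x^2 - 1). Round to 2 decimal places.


For limits at infinity with equal-degree polynomials,
we compare leading coefficients.
Numerator leading term: 8x^2
Denominator leading term: 3x^2
Divide both by x^2:
lim = (8 + 9/x) / (3 - 1/x^2)
As x -> infinity, the 1/x and 1/x^2 terms vanish:
= 8/3 ≈ 2.67

2.67


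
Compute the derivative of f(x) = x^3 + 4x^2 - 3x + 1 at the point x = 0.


Differentiate f(x) = x^3 + 4x^2 - 3x + 1 term by term:
f'(x) = 3x^2 + 8x - 3
Substitute x = 0:
f'(0) = 3 * 0^2 + 8 * 0 - 3
= 0 + 0 - 3
= -3

-3


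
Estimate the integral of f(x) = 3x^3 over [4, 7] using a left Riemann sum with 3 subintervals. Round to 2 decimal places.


Left Riemann sum uses left endpoints of each subinterval.
Interval: [4, 7], n = 3
dx = (7 - 4) / 3 = 1
Left endpoints: [4, 5, 6]
f values: [192, 375, 648]
Sum = dx * (sum of f values)
= 1 * 1215
= 1215 = 1215.00

1215.00


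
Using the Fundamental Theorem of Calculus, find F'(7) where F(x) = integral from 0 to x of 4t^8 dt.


By the Fundamental Theorem of Calculus (Part 1):
If F(x) = integral from 0 to x of f(t) dt, then F'(x) = f(x)
Here f(t) = 4t^8
So F'(x) = 4x^8
Evaluate at x = 7:
F'(7) = 4 * 7^8
= 4 * 5764801
= 23059204

23059204


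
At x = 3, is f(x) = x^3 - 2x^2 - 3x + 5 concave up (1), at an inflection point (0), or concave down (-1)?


Concavity is determined by the sign of f''(x).
f(x) = x^3 - 2x^2 - 3x + 5
f'(x) = 3x^2 - 4x - 3
f''(x) = 6x - 4
f''(3) = 6 * 3 - 4
= 18 - 4
= 14
Since f''(3) > 0, the function is concave up (1)

1


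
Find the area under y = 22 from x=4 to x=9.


The area under a constant function y = 22 is a rectangle.
Width = 9 - 4 = 5
Height = 22
Area = width * height
= 5 * 22
= 110

110


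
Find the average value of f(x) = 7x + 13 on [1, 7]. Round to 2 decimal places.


Average value = 1/(b-a) * integral from a to b of f(x) dx
First compute the integral of 7x + 13:
F(x) = (7/2)x^2 + 13x
F(7) = 7/2 * 49 + 13 * 7 = 525/2
F(1) = 7/2 * 1 + 13 * 1 = 33/2
Integral = 525/2 - 33/2 = 246
Average = 246 / (7 - 1) = 246 / 6
= 41 = 41.00

41.00


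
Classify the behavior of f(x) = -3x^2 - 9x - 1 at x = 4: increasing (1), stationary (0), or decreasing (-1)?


Compute f'(x) to determine behavior:
f'(x) = -6x - 9
f'(4) = -6 * 4 - 9
= -24 - 9
= -33
Since f'(4) < 0, the function is decreasing (-1)

-1


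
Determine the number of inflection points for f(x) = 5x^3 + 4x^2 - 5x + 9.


Inflection points occur where f''(x) = 0 and concavity changes.
f(x) = 5x^3 + 4x^2 - 5x + 9
f'(x) = 15x^2 + 8x - 5
f''(x) = 30x + 8
Set f''(x) = 0:
30x + 8 = 0
x = -8 / 30 = -4/15
Since f''(x) is linear (degree 1), it changes sign at this point.
Therefore there is exactly 1 inflection point.

1


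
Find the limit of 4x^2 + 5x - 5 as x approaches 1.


Since polynomials are continuous, we use direct substitution.
lim(x->1) of 4x^2 + 5x - 5
= 4 * 1^2 + 5 * 1 - 5
= 4 + 5 - 5
= 4

4


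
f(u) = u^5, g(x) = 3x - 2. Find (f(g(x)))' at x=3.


Using the chain rule: (f(g(x)))' = f'(g(x)) * g'(x)
First, find g(3):
g(3) = 3 * 3 - 2 = 7
Next, f'(u) = 5u^4
And g'(x) = 3
So f'(g(3)) * g'(3)
= 5 * 7^4 * 3
= 5 * 2401 * 3
= 36015

36015


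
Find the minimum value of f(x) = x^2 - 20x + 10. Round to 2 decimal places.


For a quadratic f(x) = ax^2 + bx + c with a > 0, the minimum is at the vertex.
Vertex x-coordinate: x = -b/(2a)
x = -(-20) / (2 * 1)
x = 20/2 = 10
Substitute back to find the minimum value:
f(10) = 1 * 10^2 - 20 * 10 + 10
= 100 - 200 + 10
= -90 = -90.00

-90.00


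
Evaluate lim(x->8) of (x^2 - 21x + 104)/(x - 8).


Direct substitution gives 0/0, so we factor the numerator.
Factor: (x^2 - 21x + 104) = (x - 8)(x - 13)
Cancel the common factor (x - 8):
(x^2 - 21x + 104)/(x - 8) = (x - 13)
Now substitute x = 8:
= (8) - (13) = -5

-5


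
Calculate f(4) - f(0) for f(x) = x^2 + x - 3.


Net change = f(b) - f(a)
f(x) = x^2 + x - 3
Compute f(4):
f(4) = 1 * 4^2 + 1 * 4 - 3
= 16 + 4 - 3
= 17
Compute f(0):
f(0) = 1 * 0^2 + 1 * 0 - 3
= 0 + 0 - 3
= -3
Net change = 17 - (-3) = 20

20


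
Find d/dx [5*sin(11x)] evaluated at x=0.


Apply the chain rule to differentiate 5*sin(11x):
d/dx [5*sin(11x)]
= 5 * cos(11x) * d/dx(11x)
= 5 * 11 * cos(11x)
= 55 * cos(11x)
Evaluate at x = 0:
= 55 * cos(0)
= 55 * 1
= 55

55


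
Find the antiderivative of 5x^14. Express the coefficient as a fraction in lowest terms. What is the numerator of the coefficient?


Apply the power rule for integration:
integral of ax^n dx = a/(n+1) * x^(n+1) + C
integral of 5x^14 dx
= 5/15 * x^15 + C
= 1/3 * x^15 + C
The coefficient in lowest terms is 1/3, and its numerator is 1

1


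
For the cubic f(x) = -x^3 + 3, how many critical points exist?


Find where f'(x) = 0:
f(x) = -x^3 + 3
f'(x) = -3x^2
This is a quadratic in x. Use the discriminant to count real roots.
Discriminant = (0)^2 - 4 * (-3) * 0
= 0 - 0
= 0
Since discriminant = 0, f'(x) = 0 has exactly 1 real solution.
Number of critical points: 1

1


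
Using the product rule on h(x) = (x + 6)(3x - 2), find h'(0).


Let u(x) = x + 6 and v(x) = 3x - 2
u'(x) = 1
v'(x) = 3
Product rule: h'(x) = u'(x)*v(x) + u(x)*v'(x)
= 1 * (3x - 2) + (x + 6) * 3
At x = 0:
u(0) = 1 * 0 + 6 = 6
v(0) = 3 * 0 - 2 = -2
h'(0) = 1 * (-2) + 6 * 3
= -2 + 18
= 16

16


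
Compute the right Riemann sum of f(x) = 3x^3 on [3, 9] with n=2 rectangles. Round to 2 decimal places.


Right Riemann sum uses right endpoints of each subinterval.
Interval: [3, 9], n = 2
dx = (9 - 3) / 2 = 3
Right endpoints: [6, 9]
f values: [648, 2187]
Sum = dx * (sum of f values)
= 3 * 2835
= 8505 = 8505.00

8505.00


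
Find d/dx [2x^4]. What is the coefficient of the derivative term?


We apply the power rule: d/dx [ax^n] = a*n * x^(n-1)
d/dx [2x^4]
= 2 * 4 * x^(4-1)
= 8x^3
The coefficient is 8

8


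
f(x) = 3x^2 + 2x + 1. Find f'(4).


Differentiate term by term using power and sum rules:
f(x) = 3x^2 + 2x + 1
f'(x) = 6x + 2
Substitute x = 4:
f'(4) = 6 * 4 + 2
= 24 + 2
= 26

26


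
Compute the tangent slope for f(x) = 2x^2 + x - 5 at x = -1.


The slope of the tangent line equals f'(x) at the point.
f(x) = 2x^2 + x - 5
f'(x) = 4x + 1
At x = -1:
f'(-1) = 4 * (-1) + 1
= -4 + 1
= -3

-3


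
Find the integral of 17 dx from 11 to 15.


The integral of a constant k over [a, b] equals k * (b - a).
integral from 11 to 15 of 17 dx
= 17 * (15 - 11)
= 17 * 4
= 68

68


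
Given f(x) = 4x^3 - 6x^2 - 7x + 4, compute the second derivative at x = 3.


First derivative:
f'(x) = 12x^2 - 12x - 7
Second derivative:
f''(x) = 24x - 12
Substitute x = 3:
f''(3) = 24 * 3 - 12
= 72 - 12
= 60

60


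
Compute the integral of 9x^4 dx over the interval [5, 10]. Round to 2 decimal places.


Find the antiderivative of 9x^4:
F(x) = 9/5 * x^5
Apply the Fundamental Theorem of Calculus:
F(10) - F(5)
= 9/5 * 10^5 - 9/5 * 5^5
= 9/5 * (100000 - 3125)
= 9/5 * 96875
= 174375 = 174375.00

174375.00


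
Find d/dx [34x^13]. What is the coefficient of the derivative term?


We apply the power rule: d/dx [ax^n] = a*n * x^(n-1)
d/dx [34x^13]
= 34 * 13 * x^(13-1)
= 442x^12
The coefficient is 442

442


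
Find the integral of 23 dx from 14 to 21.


The integral of a constant k over [a, b] equals k * (b - a).
integral from 14 to 21 of 23 dx
= 23 * (21 - 14)
= 23 * 7
= 161

161


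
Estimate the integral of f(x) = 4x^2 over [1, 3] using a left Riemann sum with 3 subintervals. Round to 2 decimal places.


Left Riemann sum uses left endpoints of each subinterval.
Interval: [1, 3], n = 3
dx = (3 - 1) / 3 = 2/3
Left endpoints: [1, 5/3, 7/3]
f values: [4, 100/9, 196/9]
Sum = dx * (sum of f values)
= 2/3 * 332/9
= 664/27 ≈ 24.59

24.59


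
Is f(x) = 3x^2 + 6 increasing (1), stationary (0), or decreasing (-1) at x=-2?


Compute f'(x) to determine behavior:
f'(x) = 6x
f'(-2) = 6 * (-2) + 0
= -12 + 0
= -12
Since f'(-2) < 0, the function is decreasing (-1)

-1


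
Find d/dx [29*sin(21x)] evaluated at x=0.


Apply the chain rule to differentiate 29*sin(21x):
d/dx [29*sin(21x)]
= 29 * cos(21x) * d/dx(21x)
= 29 * 21 * cos(21x)
= 609 * cos(21x)
Evaluate at x = 0:
= 609 * cos(0)
= 609 * 1
= 609

609


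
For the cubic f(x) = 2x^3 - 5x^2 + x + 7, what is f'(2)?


Differentiate f(x) = 2x^3 - 5x^2 + x + 7 term by term:
f'(x) = 6x^2 - 10x + 1
Substitute x = 2:
f'(2) = 6 * 2^2 - 10 * 2 + 1
= 24 - 20 + 1
= 5

5


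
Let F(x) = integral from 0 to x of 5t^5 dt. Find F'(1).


By the Fundamental Theorem of Calculus (Part 1):
If F(x) = integral from 0 to x of f(t) dt, then F'(x) = f(x)
Here f(t) = 5t^5
So F'(x) = 5x^5
Evaluate at x = 1:
F'(1) = 5 * 1^5
= 5 * 1
= 5

5


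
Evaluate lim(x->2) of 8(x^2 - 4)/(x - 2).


Direct substitution gives 0/0, so we factor the numerator.
Factor: 8(x^2 - 4) = 8 * (x - 2)(x + 2)
Cancel the common factor (x - 2):
8(x^2 - 4)/(x - 2) = 8 * (x + 2)
Now substitute x = 2:
= 8 * (2 + 2) = 32

32


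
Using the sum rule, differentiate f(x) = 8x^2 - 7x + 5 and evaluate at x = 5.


Differentiate term by term using power and sum rules:
f(x) = 8x^2 - 7x + 5
f'(x) = 16x - 7
Substitute x = 5:
f'(5) = 16 * 5 - 7
= 80 - 7
= 73

73


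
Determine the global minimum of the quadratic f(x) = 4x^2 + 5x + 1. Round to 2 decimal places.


For a quadratic f(x) = ax^2 + bx + c with a > 0, the minimum is at the vertex.
Vertex x-coordinate: x = -b/(2a)
x = -(5) / (2 * 4)
x = -5/8
Substitute back to find the minimum value:
f(-5/8) = 4 * (-5/8)^2 + 5 * (-5/8) + 1
= 25/16 - 25/8 + 1
= -9/16 ≈ -0.56

-0.56


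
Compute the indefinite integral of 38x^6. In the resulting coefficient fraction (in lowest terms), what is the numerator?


Apply the power rule for integration:
integral of ax^n dx = a/(n+1) * x^(n+1) + C
integral of 38x^6 dx
= 38/7 * x^7 + C
The coefficient in lowest terms is 38/7, and its numerator is 38

38


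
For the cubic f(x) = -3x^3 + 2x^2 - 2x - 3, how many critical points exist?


Find where f'(x) = 0:
f(x) = -3x^3 + 2x^2 - 2x - 3
f'(x) = -9x^2 + 4x - 2
This is a quadratic in x. Use the discriminant to count real roots.
Discriminant = (4)^2 - 4 * (-9) * (-2)
= 16 - 72
= -56
Since discriminant < 0, f'(x) = 0 has no real solutions.
Number of critical points: 0

0


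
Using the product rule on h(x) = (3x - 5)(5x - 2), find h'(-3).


Let u(x) = 3x - 5 and v(x) = 5x - 2
u'(x) = 3
v'(x) = 5
Product rule: h'(x) = u'(x)*v(x) + u(x)*v'(x)
= 3 * (5x - 2) + (3x - 5) * 5
At x = -3:
u(-3) = 3 * (-3) - 5 = -14
v(-3) = 5 * (-3) - 2 = -17
h'(-3) = 3 * (-17) + (-14) * 5
= -51 - 70
= -121

-121


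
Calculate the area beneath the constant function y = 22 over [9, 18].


The area under a constant function y = 22 is a rectangle.
Width = 18 - 9 = 9
Height = 22
Area = width * height
= 9 * 22
= 198

198


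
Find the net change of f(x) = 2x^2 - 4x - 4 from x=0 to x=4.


Net change = f(b) - f(a)
f(x) = 2x^2 - 4x - 4
Compute f(4):
f(4) = 2 * 4^2 - 4 * 4 - 4
= 32 - 16 - 4
= 12
Compute f(0):
f(0) = 2 * 0^2 - 4 * 0 - 4
= 0 + 0 - 4
= -4
Net change = 12 - (-4) = 16

16


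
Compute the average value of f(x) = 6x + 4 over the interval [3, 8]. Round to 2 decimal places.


Average value = 1/(b-a) * integral from a to b of f(x) dx
First compute the integral of 6x + 4:
F(x) = 3x^2 + 4x
F(8) = 3 * 64 + 4 * 8 = 224
F(3) = 3 * 9 + 4 * 3 = 39
Integral = 224 - 39 = 185
Average = 185 / (8 - 3) = 185 / 5
= 37 = 37.00

37.00


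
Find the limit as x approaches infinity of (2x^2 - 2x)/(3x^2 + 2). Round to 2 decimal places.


For limits at infinity with equal-degree polynomials,
we compare leading coefficients.
Numerator leading term: 2x^2
Denominator leading term: 3x^2
Divide both by x^2:
lim = (2 - 2/x) / (3 + 2/x^2)
As x -> infinity, the 1/x and 1/x^2 terms vanish:
= 2/3 ≈ 0.67

0.67


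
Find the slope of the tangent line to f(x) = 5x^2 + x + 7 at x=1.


The slope of the tangent line equals f'(x) at the point.
f(x) = 5x^2 + x + 7
f'(x) = 10x + 1
At x = 1:
f'(1) = 10 * 1 + 1
= 10 + 1
= 11

11


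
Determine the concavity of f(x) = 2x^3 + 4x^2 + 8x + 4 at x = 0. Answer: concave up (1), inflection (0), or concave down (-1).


Concavity is determined by the sign of f''(x).
f(x) = 2x^3 + 4x^2 + 8x + 4
f'(x) = 6x^2 + 8x + 8
f''(x) = 12x + 8
f''(0) = 12 * 0 + 8
= 0 + 8
= 8
Since f''(0) > 0, the function is concave up (1)

1


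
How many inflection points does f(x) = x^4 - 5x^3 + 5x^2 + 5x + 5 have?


Inflection points occur where f''(x) = 0 and concavity changes.
f(x) = x^4 - 5x^3 + 5x^2 + 5x + 5
f'(x) = 4x^3 - 15x^2 + 10x + 5
f''(x) = 12x^2 - 30x + 10
This is a quadratic in x. Use the discriminant to count real roots.
Discriminant = (-30)^2 - 4 * 12 * 10
= 900 - 480
= 420
Since discriminant > 0, f''(x) = 0 has 2 distinct real solutions.
A quadratic with two distinct real roots changes sign at each root, so concavity changes at both.
Number of inflection points: 2

2


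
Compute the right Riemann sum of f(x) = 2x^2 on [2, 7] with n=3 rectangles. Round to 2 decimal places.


Right Riemann sum uses right endpoints of each subinterval.
Interval: [2, 7], n = 3
dx = (7 - 2) / 3 = 5/3
Right endpoints: [11/3, 16/3, 7]
f values: [242/9, 512/9, 98]
Sum = dx * (sum of f values)
= 5/3 * 1636/9
= 8180/27 ≈ 302.96

302.96


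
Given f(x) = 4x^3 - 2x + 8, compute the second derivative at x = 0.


First derivative:
f'(x) = 12x^2 - 2
Second derivative:
f''(x) = 24x
Substitute x = 0:
f''(0) = 24 * 0 + 0
= 0 + 0
= 0

0


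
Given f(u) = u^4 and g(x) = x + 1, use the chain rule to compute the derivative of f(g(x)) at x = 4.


Using the chain rule: (f(g(x)))' = f'(g(x)) * g'(x)
First, find g(4):
g(4) = 1 * 4 + 1 = 5
Next, f'(u) = 4u^3
And g'(x) = 1
So f'(g(4)) * g'(4)
= 4 * 5^3 * 1
= 4 * 125 * 1
= 500

500


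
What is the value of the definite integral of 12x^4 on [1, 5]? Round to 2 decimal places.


Find the antiderivative of 12x^4:
F(x) = 12/5 * x^5
Apply the Fundamental Theorem of Calculus:
F(5) - F(1)
= 12/5 * 5^5 - 12/5 * 1^5
= 12/5 * (3125 - 1)
= 12/5 * 3124
= 37488/5 = 7497.60

7497.60


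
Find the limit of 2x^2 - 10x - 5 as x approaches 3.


Since polynomials are continuous, we use direct substitution.
lim(x->3) of 2x^2 - 10x - 5
= 2 * 3^2 - 10 * 3 - 5
= 18 - 30 - 5
= -17

-17


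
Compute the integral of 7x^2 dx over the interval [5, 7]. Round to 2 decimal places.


Find the antiderivative of 7x^2:
F(x) = 7/3 * x^3
Apply the Fundamental Theorem of Calculus:
F(7) - F(5)
= 7/3 * 7^3 - 7/3 * 5^3
= 7/3 * (343 - 125)
= 7/3 * 218
= 1526/3 ≈ 508.67

508.67


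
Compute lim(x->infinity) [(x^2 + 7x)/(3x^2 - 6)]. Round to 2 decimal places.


For limits at infinity with equal-degree polynomials,
we compare leading coefficients.
Numerator leading term: x^2
Denominator leading term: 3x^2
Divide both by x^2:
lim = (1 + 7/x) / (3 - 6/x^2)
As x -> infinity, the 1/x and 1/x^2 terms vanish:
= 1/3 ≈ 0.33

0.33


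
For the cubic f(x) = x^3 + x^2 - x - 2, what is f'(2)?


Differentiate f(x) = x^3 + x^2 - x - 2 term by term:
f'(x) = 3x^2 + 2x - 1
Substitute x = 2:
f'(2) = 3 * 2^2 + 2 * 2 - 1
= 12 + 4 - 1
= 15

15


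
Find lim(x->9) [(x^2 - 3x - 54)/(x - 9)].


Direct substitution gives 0/0, so we factor the numerator.
Factor: (x^2 - 3x - 54) = (x - 9)(x + 6)
Cancel the common factor (x - 9):
(x^2 - 3x - 54)/(x - 9) = (x + 6)
Now substitute x = 9:
= (9) - (-6) = 15

15


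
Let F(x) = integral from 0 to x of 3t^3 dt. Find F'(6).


By the Fundamental Theorem of Calculus (Part 1):
If F(x) = integral from 0 to x of f(t) dt, then F'(x) = f(x)
Here f(t) = 3t^3
So F'(x) = 3x^3
Evaluate at x = 6:
F'(6) = 3 * 6^3
= 3 * 216
= 648

648


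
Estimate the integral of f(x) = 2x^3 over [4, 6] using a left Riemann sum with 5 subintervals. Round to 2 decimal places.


Left Riemann sum uses left endpoints of each subinterval.
Interval: [4, 6], n = 5
dx = (6 - 4) / 5 = 2/5
Left endpoints: [4, 22/5, 24/5, 26/5, 28/5]
f values: [128, 21296/125, 27648/125, 35152/125, 43904/125]
Sum = dx * (sum of f values)
= 2/5 * 1152
= 2304/5 = 460.80

460.80


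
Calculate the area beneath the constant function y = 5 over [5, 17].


The area under a constant function y = 5 is a rectangle.
Width = 17 - 5 = 12
Height = 5
Area = width * height
= 12 * 5
= 60

60


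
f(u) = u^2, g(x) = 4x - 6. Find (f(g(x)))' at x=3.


Using the chain rule: (f(g(x)))' = f'(g(x)) * g'(x)
First, find g(3):
g(3) = 4 * 3 - 6 = 6
Next, f'(u) = 2u
And g'(x) = 4
So f'(g(3)) * g'(3)
= 2 * 6 * 4
= 48

48


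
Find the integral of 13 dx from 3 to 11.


The integral of a constant k over [a, b] equals k * (b - a).
integral from 3 to 11 of 13 dx
= 13 * (11 - 3)
= 13 * 8
= 104

104


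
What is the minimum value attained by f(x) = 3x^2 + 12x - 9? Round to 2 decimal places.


For a quadratic f(x) = ax^2 + bx + c with a > 0, the minimum is at the vertex.
Vertex x-coordinate: x = -b/(2a)
x = -(12) / (2 * 3)
x = -12/6 = -2
Substitute back to find the minimum value:
f(-2) = 3 * (-2)^2 + 12 * (-2) - 9
= 12 - 24 - 9
= -21 = -21.00

-21.00


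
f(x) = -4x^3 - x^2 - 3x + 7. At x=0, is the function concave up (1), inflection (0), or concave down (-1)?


Concavity is determined by the sign of f''(x).
f(x) = -4x^3 - x^2 - 3x + 7
f'(x) = -12x^2 - 2x - 3
f''(x) = -24x - 2
f''(0) = -24 * 0 - 2
= 0 - 2
= -2
Since f''(0) < 0, the function is concave down (-1)

-1


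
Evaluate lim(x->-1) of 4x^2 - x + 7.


Since polynomials are continuous, we use direct substitution.
lim(x->-1) of 4x^2 - x + 7
= 4 * (-1)^2 - 1 * (-1) + 7
= 4 + 1 + 7
= 12

12


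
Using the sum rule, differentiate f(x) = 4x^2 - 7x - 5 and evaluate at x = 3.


Differentiate term by term using power and sum rules:
f(x) = 4x^2 - 7x - 5
f'(x) = 8x - 7
Substitute x = 3:
f'(3) = 8 * 3 - 7
= 24 - 7
= 17

17


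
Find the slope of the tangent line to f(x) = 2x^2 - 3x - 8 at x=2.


The slope of the tangent line equals f'(x) at the point.
f(x) = 2x^2 - 3x - 8
f'(x) = 4x - 3
At x = 2:
f'(2) = 4 * 2 - 3
= 8 - 3
= 5

5


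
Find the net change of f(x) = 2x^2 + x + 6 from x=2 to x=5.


Net change = f(b) - f(a)
f(x) = 2x^2 + x + 6
Compute f(5):
f(5) = 2 * 5^2 + 1 * 5 + 6
= 50 + 5 + 6
= 61
Compute f(2):
f(2) = 2 * 2^2 + 1 * 2 + 6
= 8 + 2 + 6
= 16
Net change = 61 - 16 = 45

45


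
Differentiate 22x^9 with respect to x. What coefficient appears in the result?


We apply the power rule: d/dx [ax^n] = a*n * x^(n-1)
d/dx [22x^9]
= 22 * 9 * x^(9-1)
= 198x^8
The coefficient is 198

198


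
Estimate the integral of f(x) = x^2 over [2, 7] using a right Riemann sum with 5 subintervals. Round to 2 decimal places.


Right Riemann sum uses right endpoints of each subinterval.
Interval: [2, 7], n = 5
dx = (7 - 2) / 5 = 1
Right endpoints: [3, 4, 5, 6, 7]
f values: [9, 16, 25, 36, 49]
Sum = dx * (sum of f values)
= 1 * 135
= 135 = 135.00

135.00


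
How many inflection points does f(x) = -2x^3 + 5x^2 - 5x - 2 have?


Inflection points occur where f''(x) = 0 and concavity changes.
f(x) = -2x^3 + 5x^2 - 5x - 2
f'(x) = -6x^2 + 10x - 5
f''(x) = -12x + 10
Set f''(x) = 0:
-12x + 10 = 0
x = -10 / (-12) = 5/6
Since f''(x) is linear (degree 1), it changes sign at this point.
Therefore there is exactly 1 inflection point.

1


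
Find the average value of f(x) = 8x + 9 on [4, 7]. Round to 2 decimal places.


Average value = 1/(b-a) * integral from a to b of f(x) dx
First compute the integral of 8x + 9:
F(x) = 4x^2 + 9x
F(7) = 4 * 49 + 9 * 7 = 259
F(4) = 4 * 16 + 9 * 4 = 100
Integral = 259 - 100 = 159
Average = 159 / (7 - 4) = 159 / 3
= 53 = 53.00

53.00


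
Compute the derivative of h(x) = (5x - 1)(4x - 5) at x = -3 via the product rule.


Let u(x) = 5x - 1 and v(x) = 4x - 5
u'(x) = 5
v'(x) = 4
Product rule: h'(x) = u'(x)*v(x) + u(x)*v'(x)
= 5 * (4x - 5) + (5x - 1) * 4
At x = -3:
u(-3) = 5 * (-3) - 1 = -16
v(-3) = 4 * (-3) - 5 = -17
h'(-3) = 5 * (-17) + (-16) * 4
= -85 - 64
= -149

-149


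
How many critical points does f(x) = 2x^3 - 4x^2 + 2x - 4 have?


Find where f'(x) = 0:
f(x) = 2x^3 - 4x^2 + 2x - 4
f'(x) = 6x^2 - 8x + 2
This is a quadratic in x. Use the discriminant to count real roots.
Discriminant = (-8)^2 - 4 * 6 * 2
= 64 - 48
= 16
Since discriminant > 0, f'(x) = 0 has 2 real solutions.
Number of critical points: 2

2


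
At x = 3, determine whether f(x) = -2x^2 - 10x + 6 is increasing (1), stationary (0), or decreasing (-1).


Compute f'(x) to determine behavior:
f'(x) = -4x - 10
f'(3) = -4 * 3 - 10
= -12 - 10
= -22
Since f'(3) < 0, the function is decreasing (-1)

-1


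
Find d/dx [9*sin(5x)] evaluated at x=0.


Apply the chain rule to differentiate 9*sin(5x):
d/dx [9*sin(5x)]
= 9 * cos(5x) * d/dx(5x)
= 9 * 5 * cos(5x)
= 45 * cos(5x)
Evaluate at x = 0:
= 45 * cos(0)
= 45 * 1
= 45

45


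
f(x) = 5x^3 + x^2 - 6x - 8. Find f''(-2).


First derivative:
f'(x) = 15x^2 + 2x - 6
Second derivative:
f''(x) = 30x + 2
Substitute x = -2:
f''(-2) = 30 * (-2) + 2
= -60 + 2
= -58

-58


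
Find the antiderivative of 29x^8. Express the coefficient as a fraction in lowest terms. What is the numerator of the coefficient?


Apply the power rule for integration:
integral of ax^n dx = a/(n+1) * x^(n+1) + C
integral of 29x^8 dx
= 29/9 * x^9 + C
The coefficient in lowest terms is 29/9, and its numerator is 29

29


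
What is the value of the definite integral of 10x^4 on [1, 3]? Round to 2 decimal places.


Find the antiderivative of 10x^4:
F(x) = 10/5 * x^5
Apply the Fundamental Theorem of Calculus:
F(3) - F(1)
= 10/5 * 3^5 - 10/5 * 1^5
= 10/5 * (243 - 1)
= 10/5 * 242
= 484 = 484.00

484.00


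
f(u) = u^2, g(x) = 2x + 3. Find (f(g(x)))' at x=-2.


Using the chain rule: (f(g(x)))' = f'(g(x)) * g'(x)
First, find g(-2):
g(-2) = 2 * (-2) + 3 = -1
Next, f'(u) = 2u
And g'(x) = 2
So f'(g(-2)) * g'(-2)
= 2 * (-1) * 2
= -4

-4


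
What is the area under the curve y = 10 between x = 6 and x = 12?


The area under a constant function y = 10 is a rectangle.
Width = 12 - 6 = 6
Height = 10
Area = width * height
= 6 * 10
= 60

60


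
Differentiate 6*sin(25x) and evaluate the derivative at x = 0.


Apply the chain rule to differentiate 6*sin(25x):
d/dx [6*sin(25x)]
= 6 * cos(25x) * d/dx(25x)
= 6 * 25 * cos(25x)
= 150 * cos(25x)
Evaluate at x = 0:
= 150 * cos(0)
= 150 * 1
= 150

150


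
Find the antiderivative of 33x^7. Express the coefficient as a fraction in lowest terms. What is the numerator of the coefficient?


Apply the power rule for integration:
integral of ax^n dx = a/(n+1) * x^(n+1) + C
integral of 33x^7 dx
= 33/8 * x^8 + C
The coefficient in lowest terms is 33/8, and its numerator is 33

33


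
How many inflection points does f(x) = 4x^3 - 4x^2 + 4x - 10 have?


Inflection points occur where f''(x) = 0 and concavity changes.
f(x) = 4x^3 - 4x^2 + 4x - 10
f'(x) = 12x^2 - 8x + 4
f''(x) = 24x - 8
Set f''(x) = 0:
24x - 8 = 0
x = 8 / 24 = 1/3
Since f''(x) is linear (degree 1), it changes sign at this point.
Therefore there is exactly 1 inflection point.

1


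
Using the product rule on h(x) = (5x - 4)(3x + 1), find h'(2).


Let u(x) = 5x - 4 and v(x) = 3x + 1
u'(x) = 5
v'(x) = 3
Product rule: h'(x) = u'(x)*v(x) + u(x)*v'(x)
= 5 * (3x + 1) + (5x - 4) * 3
At x = 2:
u(2) = 5 * 2 - 4 = 6
v(2) = 3 * 2 + 1 = 7
h'(2) = 5 * 7 + 6 * 3
= 35 + 18
= 53

53


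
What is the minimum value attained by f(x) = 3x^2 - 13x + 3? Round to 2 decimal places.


For a quadratic f(x) = ax^2 + bx + c with a > 0, the minimum is at the vertex.
Vertex x-coordinate: x = -b/(2a)
x = -(-13) / (2 * 3)
x = 13/6
Substitute back to find the minimum value:
f(13/6) = 3 * (13/6)^2 - 13 * (13/6) + 3
= 169/12 - 169/6 + 3
= -133/12 ≈ -11.08

-11.08


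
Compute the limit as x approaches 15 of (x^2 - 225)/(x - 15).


Direct substitution gives 0/0, so we factor the numerator.
Factor: (x^2 - 225) = (x - 15)(x + 15)
Cancel the common factor (x - 15):
(x^2 - 225)/(x - 15) = (x + 15)
Now substitute x = 15:
= (15 + 15) = 30

30


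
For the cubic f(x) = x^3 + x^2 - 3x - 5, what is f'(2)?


Differentiate f(x) = x^3 + x^2 - 3x - 5 term by term:
f'(x) = 3x^2 + 2x - 3
Substitute x = 2:
f'(2) = 3 * 2^2 + 2 * 2 - 3
= 12 + 4 - 3
= 13

13


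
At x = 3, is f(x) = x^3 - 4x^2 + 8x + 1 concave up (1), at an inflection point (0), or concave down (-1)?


Concavity is determined by the sign of f''(x).
f(x) = x^3 - 4x^2 + 8x + 1
f'(x) = 3x^2 - 8x + 8
f''(x) = 6x - 8
f''(3) = 6 * 3 - 8
= 18 - 8
= 10
Since f''(3) > 0, the function is concave up (1)

1


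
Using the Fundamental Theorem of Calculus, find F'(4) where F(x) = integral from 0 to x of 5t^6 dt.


By the Fundamental Theorem of Calculus (Part 1):
If F(x) = integral from 0 to x of f(t) dt, then F'(x) = f(x)
Here f(t) = 5t^6
So F'(x) = 5x^6
Evaluate at x = 4:
F'(4) = 5 * 4^6
= 5 * 4096
= 20480

20480


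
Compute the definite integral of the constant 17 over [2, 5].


The integral of a constant k over [a, b] equals k * (b - a).
integral from 2 to 5 of 17 dx
= 17 * (5 - 2)
= 17 * 3
= 51

51


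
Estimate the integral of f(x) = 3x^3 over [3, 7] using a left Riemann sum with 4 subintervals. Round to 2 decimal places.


Left Riemann sum uses left endpoints of each subinterval.
Interval: [3, 7], n = 4
dx = (7 - 3) / 4 = 1
Left endpoints: [3, 4, 5, 6]
f values: [81, 192, 375, 648]
Sum = dx * (sum of f values)
= 1 * 1296
= 1296 = 1296.00

1296.00


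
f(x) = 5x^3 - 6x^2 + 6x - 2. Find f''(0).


First derivative:
f'(x) = 15x^2 - 12x + 6
Second derivative:
f''(x) = 30x - 12
Substitute x = 0:
f''(0) = 30 * 0 - 12
= 0 - 12
= -12

-12


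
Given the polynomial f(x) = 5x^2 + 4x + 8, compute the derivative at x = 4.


Differentiate term by term using power and sum rules:
f(x) = 5x^2 + 4x + 8
f'(x) = 10x + 4
Substitute x = 4:
f'(4) = 10 * 4 + 4
= 40 + 4
= 44

44


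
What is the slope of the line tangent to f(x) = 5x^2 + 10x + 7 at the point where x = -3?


The slope of the tangent line equals f'(x) at the point.
f(x) = 5x^2 + 10x + 7
f'(x) = 10x + 10
At x = -3:
f'(-3) = 10 * (-3) + 10
= -30 + 10
= -20

-20


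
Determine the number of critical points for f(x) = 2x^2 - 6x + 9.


Find where f'(x) = 0:
f'(x) = 4x - 6
Set f'(x) = 0:
4x - 6 = 0
x = 6 / 4 = 3/2
This is a linear equation in x, so there is exactly one solution.
Number of critical points: 1

1


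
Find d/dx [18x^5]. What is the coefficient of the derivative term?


We apply the power rule: d/dx [ax^n] = a*n * x^(n-1)
d/dx [18x^5]
= 18 * 5 * x^(5-1)
= 90x^4
The coefficient is 90

90


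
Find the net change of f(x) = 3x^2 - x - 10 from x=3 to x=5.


Net change = f(b) - f(a)
f(x) = 3x^2 - x - 10
Compute f(5):
f(5) = 3 * 5^2 - 1 * 5 - 10
= 75 - 5 - 10
= 60
Compute f(3):
f(3) = 3 * 3^2 - 1 * 3 - 10
= 27 - 3 - 10
= 14
Net change = 60 - 14 = 46

46


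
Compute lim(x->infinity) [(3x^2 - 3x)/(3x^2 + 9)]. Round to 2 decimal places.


For limits at infinity with equal-degree polynomials,
we compare leading coefficients.
Numerator leading term: 3x^2
Denominator leading term: 3x^2
Divide both by x^2:
lim = (3 - 3/x) / (3 + 9/x^2)
As x -> infinity, the 1/x and 1/x^2 terms vanish:
= 3/3 = 1 = 1.00

1.00


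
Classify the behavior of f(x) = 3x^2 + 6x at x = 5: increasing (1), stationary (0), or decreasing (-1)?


Compute f'(x) to determine behavior:
f'(x) = 6x + 6
f'(5) = 6 * 5 + 6
= 30 + 6
= 36
Since f'(5) > 0, the function is increasing (1)

1


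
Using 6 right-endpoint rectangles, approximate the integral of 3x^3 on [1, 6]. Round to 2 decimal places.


Right Riemann sum uses right endpoints of each subinterval.
Interval: [1, 6], n = 6
dx = (6 - 1) / 6 = 5/6
Right endpoints: [11/6, 8/3, 7/2, 13/3, 31/6, 6]
f values: [1331/72, 512/9, 1029/8, 2197/9, 29791/72, 648]
Sum = dx * (sum of f values)
= 5/6 * 12079/8
= 60395/48 ≈ 1258.23

1258.23
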